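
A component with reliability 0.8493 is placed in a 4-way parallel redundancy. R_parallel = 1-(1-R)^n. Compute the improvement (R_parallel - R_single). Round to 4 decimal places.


R_single = 0.8493, n = 4
1 - R_single = 0.1507
(1 - R_single)^n = 0.1507^4 = 0.0005
R_parallel = 1 - 0.0005 = 0.9995
Improvement = 0.9995 - 0.8493
Improvement = 0.1502

0.1502


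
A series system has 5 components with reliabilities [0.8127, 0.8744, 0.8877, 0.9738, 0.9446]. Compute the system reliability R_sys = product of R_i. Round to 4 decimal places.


Components: [0.8127, 0.8744, 0.8877, 0.9738, 0.9446]
After component 1 (R=0.8127): product = 0.8127
After component 2 (R=0.8744): product = 0.7106
After component 3 (R=0.8877): product = 0.6308
After component 4 (R=0.9738): product = 0.6143
After component 5 (R=0.9446): product = 0.5803
R_sys = 0.5803

0.5803


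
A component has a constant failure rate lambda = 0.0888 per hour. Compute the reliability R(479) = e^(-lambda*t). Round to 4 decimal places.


lambda = 0.0888
t = 479
lambda * t = 42.5352
R(t) = e^(-42.5352)
R(t) = 0.0

0.0


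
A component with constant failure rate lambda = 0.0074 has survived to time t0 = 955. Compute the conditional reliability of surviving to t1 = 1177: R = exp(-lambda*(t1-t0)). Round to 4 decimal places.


lambda = 0.0074
t0 = 955, t1 = 1177
t1 - t0 = 222
lambda * (t1-t0) = 0.0074 * 222 = 1.6428
R = exp(-1.6428)
R = 0.1934

0.1934


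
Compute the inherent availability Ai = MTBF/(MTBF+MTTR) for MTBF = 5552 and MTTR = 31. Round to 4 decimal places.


MTBF = 5552
MTTR = 31
MTBF + MTTR = 5583
Ai = 5552 / 5583
Ai = 0.9944

0.9944


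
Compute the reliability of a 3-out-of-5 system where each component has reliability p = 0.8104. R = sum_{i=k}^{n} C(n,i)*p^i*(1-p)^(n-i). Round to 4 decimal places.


k = 3, n = 5, p = 0.8104
i=3: C(5,3)=10 * 0.8104^3 * 0.1896^2 = 0.1913
i=4: C(5,4)=5 * 0.8104^4 * 0.1896^1 = 0.4089
i=5: C(5,5)=1 * 0.8104^5 * 0.1896^0 = 0.3495
R = sum of terms = 0.9498

0.9498


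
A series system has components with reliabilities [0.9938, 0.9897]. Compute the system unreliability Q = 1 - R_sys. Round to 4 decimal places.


Components: [0.9938, 0.9897]
After component 1: product = 0.9938
After component 2: product = 0.9836
R_sys = 0.9836
Q = 1 - 0.9836 = 0.0164

0.0164


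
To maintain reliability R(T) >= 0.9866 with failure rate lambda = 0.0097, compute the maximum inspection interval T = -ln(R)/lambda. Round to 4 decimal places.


R_target = 0.9866
lambda = 0.0097
-ln(0.9866) = 0.0135
T = 0.0135 / 0.0097
T = 1.3908

1.3908


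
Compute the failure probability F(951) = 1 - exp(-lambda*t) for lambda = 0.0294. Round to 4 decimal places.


lambda = 0.0294, t = 951
lambda * t = 27.9594
exp(-27.9594) = 0.0
F(t) = 1 - 0.0
F(t) = 1.0

1.0


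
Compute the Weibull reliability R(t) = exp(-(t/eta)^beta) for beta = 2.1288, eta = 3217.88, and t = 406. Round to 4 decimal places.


beta = 2.1288, eta = 3217.88, t = 406
t/eta = 406 / 3217.88 = 0.1262
(t/eta)^beta = 0.1262^2.1288 = 0.0122
R(t) = exp(-0.0122)
R(t) = 0.9879

0.9879


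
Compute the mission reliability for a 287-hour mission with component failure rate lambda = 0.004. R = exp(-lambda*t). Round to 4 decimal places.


lambda = 0.004
mission_time = 287
lambda * t = 0.004 * 287 = 1.148
R = exp(-1.148)
R = 0.3173

0.3173


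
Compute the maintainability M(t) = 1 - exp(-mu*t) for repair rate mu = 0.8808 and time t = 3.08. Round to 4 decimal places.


mu = 0.8808, t = 3.08
mu * t = 0.8808 * 3.08 = 2.7129
exp(-2.7129) = 0.0663
M(t) = 1 - 0.0663
M(t) = 0.9337

0.9337


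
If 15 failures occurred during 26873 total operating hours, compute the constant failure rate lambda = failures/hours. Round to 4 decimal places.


failures = 15
total_hours = 26873
lambda = 15 / 26873
lambda = 0.0006

0.0006


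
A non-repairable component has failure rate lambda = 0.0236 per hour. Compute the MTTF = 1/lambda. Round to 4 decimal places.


lambda = 0.0236
MTTF = 1 / 0.0236
MTTF = 42.3729

42.3729


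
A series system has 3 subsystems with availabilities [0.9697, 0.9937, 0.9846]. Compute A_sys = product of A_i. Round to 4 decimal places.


Subsystems: [0.9697, 0.9937, 0.9846]
After subsystem 1 (A=0.9697): product = 0.9697
After subsystem 2 (A=0.9937): product = 0.9636
After subsystem 3 (A=0.9846): product = 0.9488
A_sys = 0.9488

0.9488


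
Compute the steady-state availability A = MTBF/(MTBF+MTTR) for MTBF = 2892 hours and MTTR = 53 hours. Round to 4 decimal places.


MTBF = 2892
MTTR = 53
MTBF + MTTR = 2945
A = 2892 / 2945
A = 0.982

0.982


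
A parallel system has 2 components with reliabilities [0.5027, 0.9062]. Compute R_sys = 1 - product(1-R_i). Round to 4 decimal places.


Components: [0.5027, 0.9062]
(1 - 0.5027) = 0.4973, running product = 0.4973
(1 - 0.9062) = 0.0938, running product = 0.0466
Product of (1-R_i) = 0.0466
R_sys = 1 - 0.0466 = 0.9534

0.9534


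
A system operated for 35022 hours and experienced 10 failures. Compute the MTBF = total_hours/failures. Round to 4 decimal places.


total_hours = 35022
failures = 10
MTBF = 35022 / 10
MTBF = 3502.2

3502.2


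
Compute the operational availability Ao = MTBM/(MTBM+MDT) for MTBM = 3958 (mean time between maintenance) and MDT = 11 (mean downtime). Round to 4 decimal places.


MTBM = 3958
MDT = 11
MTBM + MDT = 3969
Ao = 3958 / 3969
Ao = 0.9972

0.9972


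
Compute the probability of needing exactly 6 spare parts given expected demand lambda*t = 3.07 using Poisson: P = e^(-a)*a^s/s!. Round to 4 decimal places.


a = 3.07, s = 6
e^(-a) = e^(-3.07) = 0.0464
a^s = 3.07^6 = 837.202
s! = 720
P = 0.0464 * 837.202 / 720
P = 0.054

0.054


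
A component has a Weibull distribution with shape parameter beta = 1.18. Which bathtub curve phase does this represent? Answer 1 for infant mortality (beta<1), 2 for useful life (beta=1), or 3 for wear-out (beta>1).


beta = 1.18
Compare beta to 1:
beta < 1 => infant mortality (phase 1)
beta = 1 => useful life (phase 2)
beta > 1 => wear-out (phase 3)
Since beta = 1.18, this is wear-out (increasing failure rate)
Phase = 3

3


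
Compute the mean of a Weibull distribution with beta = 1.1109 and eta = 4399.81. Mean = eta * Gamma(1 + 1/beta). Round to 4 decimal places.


beta = 1.1109, eta = 4399.81
1/beta = 0.9002
1 + 1/beta = 1.9002
Gamma(1.9002) = 0.9618
Mean = 4399.81 * 0.9618
Mean = 4231.8448

4231.8448


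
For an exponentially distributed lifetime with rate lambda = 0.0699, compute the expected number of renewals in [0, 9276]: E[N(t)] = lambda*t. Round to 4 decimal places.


lambda = 0.0699
t = 9276
E[N(t)] = lambda * t
E[N(t)] = 0.0699 * 9276
E[N(t)] = 648.3924

648.3924


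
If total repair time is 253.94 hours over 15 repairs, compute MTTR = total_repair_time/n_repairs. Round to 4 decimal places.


total_repair_time = 253.94
n_repairs = 15
MTTR = 253.94 / 15
MTTR = 16.9293

16.9293


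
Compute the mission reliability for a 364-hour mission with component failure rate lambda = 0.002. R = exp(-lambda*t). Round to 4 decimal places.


lambda = 0.002
mission_time = 364
lambda * t = 0.002 * 364 = 0.728
R = exp(-0.728)
R = 0.4829

0.4829


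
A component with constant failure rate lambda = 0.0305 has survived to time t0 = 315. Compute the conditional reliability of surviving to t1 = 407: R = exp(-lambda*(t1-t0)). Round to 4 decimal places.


lambda = 0.0305
t0 = 315, t1 = 407
t1 - t0 = 92
lambda * (t1-t0) = 0.0305 * 92 = 2.806
R = exp(-2.806)
R = 0.0604

0.0604


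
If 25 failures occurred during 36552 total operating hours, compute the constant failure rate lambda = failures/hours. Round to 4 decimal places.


failures = 25
total_hours = 36552
lambda = 25 / 36552
lambda = 0.0007

0.0007


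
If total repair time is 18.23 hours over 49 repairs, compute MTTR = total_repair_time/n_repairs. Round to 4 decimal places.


total_repair_time = 18.23
n_repairs = 49
MTTR = 18.23 / 49
MTTR = 0.372

0.372


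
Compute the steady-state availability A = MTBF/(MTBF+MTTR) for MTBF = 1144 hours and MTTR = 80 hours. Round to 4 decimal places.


MTBF = 1144
MTTR = 80
MTBF + MTTR = 1224
A = 1144 / 1224
A = 0.9346

0.9346


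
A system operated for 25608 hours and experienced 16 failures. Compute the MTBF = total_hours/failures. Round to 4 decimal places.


total_hours = 25608
failures = 16
MTBF = 25608 / 16
MTBF = 1600.5

1600.5


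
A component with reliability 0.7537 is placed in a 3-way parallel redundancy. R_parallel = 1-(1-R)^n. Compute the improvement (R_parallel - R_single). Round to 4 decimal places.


R_single = 0.7537, n = 3
1 - R_single = 0.2463
(1 - R_single)^n = 0.2463^3 = 0.0149
R_parallel = 1 - 0.0149 = 0.9851
Improvement = 0.9851 - 0.7537
Improvement = 0.2314

0.2314


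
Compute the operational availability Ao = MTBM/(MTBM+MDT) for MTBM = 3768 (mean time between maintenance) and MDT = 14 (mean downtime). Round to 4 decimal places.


MTBM = 3768
MDT = 14
MTBM + MDT = 3782
Ao = 3768 / 3782
Ao = 0.9963

0.9963


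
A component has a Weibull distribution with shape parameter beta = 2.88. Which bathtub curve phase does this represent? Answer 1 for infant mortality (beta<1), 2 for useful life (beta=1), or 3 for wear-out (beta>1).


beta = 2.88
Compare beta to 1:
beta < 1 => infant mortality (phase 1)
beta = 1 => useful life (phase 2)
beta > 1 => wear-out (phase 3)
Since beta = 2.88, this is wear-out (increasing failure rate)
Phase = 3

3


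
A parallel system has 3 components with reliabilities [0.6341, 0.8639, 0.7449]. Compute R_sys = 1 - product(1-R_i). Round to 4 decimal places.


Components: [0.6341, 0.8639, 0.7449]
(1 - 0.6341) = 0.3659, running product = 0.3659
(1 - 0.8639) = 0.1361, running product = 0.0498
(1 - 0.7449) = 0.2551, running product = 0.0127
Product of (1-R_i) = 0.0127
R_sys = 1 - 0.0127 = 0.9873

0.9873


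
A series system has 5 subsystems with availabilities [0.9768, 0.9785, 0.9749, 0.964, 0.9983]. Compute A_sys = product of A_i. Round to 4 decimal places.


Subsystems: [0.9768, 0.9785, 0.9749, 0.964, 0.9983]
After subsystem 1 (A=0.9768): product = 0.9768
After subsystem 2 (A=0.9785): product = 0.9558
After subsystem 3 (A=0.9749): product = 0.9318
After subsystem 4 (A=0.964): product = 0.8983
After subsystem 5 (A=0.9983): product = 0.8967
A_sys = 0.8967

0.8967


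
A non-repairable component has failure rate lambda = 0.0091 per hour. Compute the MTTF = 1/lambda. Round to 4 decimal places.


lambda = 0.0091
MTTF = 1 / 0.0091
MTTF = 109.8901

109.8901


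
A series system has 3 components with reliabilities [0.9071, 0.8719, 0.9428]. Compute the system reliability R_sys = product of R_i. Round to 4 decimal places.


Components: [0.9071, 0.8719, 0.9428]
After component 1 (R=0.9071): product = 0.9071
After component 2 (R=0.8719): product = 0.7909
After component 3 (R=0.9428): product = 0.7457
R_sys = 0.7457

0.7457


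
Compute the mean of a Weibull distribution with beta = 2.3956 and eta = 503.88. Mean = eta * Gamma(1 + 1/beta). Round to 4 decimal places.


beta = 2.3956, eta = 503.88
1/beta = 0.4174
1 + 1/beta = 1.4174
Gamma(1.4174) = 0.8865
Mean = 503.88 * 0.8865
Mean = 446.6655

446.6655


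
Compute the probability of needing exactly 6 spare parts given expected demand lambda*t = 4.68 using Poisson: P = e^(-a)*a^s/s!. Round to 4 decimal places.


a = 4.68, s = 6
e^(-a) = e^(-4.68) = 0.0093
a^s = 4.68^6 = 10506.9126
s! = 720
P = 0.0093 * 10506.9126 / 720
P = 0.1354

0.1354


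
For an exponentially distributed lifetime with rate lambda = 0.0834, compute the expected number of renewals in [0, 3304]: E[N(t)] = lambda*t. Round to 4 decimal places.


lambda = 0.0834
t = 3304
E[N(t)] = lambda * t
E[N(t)] = 0.0834 * 3304
E[N(t)] = 275.5536

275.5536


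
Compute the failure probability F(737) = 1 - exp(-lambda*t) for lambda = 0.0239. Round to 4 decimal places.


lambda = 0.0239, t = 737
lambda * t = 17.6143
exp(-17.6143) = 0.0
F(t) = 1 - 0.0
F(t) = 1.0

1.0


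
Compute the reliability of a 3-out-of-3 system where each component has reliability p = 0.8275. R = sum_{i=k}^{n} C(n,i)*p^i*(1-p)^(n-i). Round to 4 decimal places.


k = 3, n = 3, p = 0.8275
i=3: C(3,3)=1 * 0.8275^3 * 0.1725^0 = 0.5666
R = sum of terms = 0.5666

0.5666


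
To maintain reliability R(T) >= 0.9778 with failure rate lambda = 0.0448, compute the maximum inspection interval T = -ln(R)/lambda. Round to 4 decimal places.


R_target = 0.9778
lambda = 0.0448
-ln(0.9778) = 0.0225
T = 0.0225 / 0.0448
T = 0.5011

0.5011


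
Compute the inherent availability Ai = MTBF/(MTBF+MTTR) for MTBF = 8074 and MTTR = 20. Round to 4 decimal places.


MTBF = 8074
MTTR = 20
MTBF + MTTR = 8094
Ai = 8074 / 8094
Ai = 0.9975

0.9975


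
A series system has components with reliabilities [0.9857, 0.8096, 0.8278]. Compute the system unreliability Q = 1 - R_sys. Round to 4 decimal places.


Components: [0.9857, 0.8096, 0.8278]
After component 1: product = 0.9857
After component 2: product = 0.798
After component 3: product = 0.6606
R_sys = 0.6606
Q = 1 - 0.6606 = 0.3394

0.3394


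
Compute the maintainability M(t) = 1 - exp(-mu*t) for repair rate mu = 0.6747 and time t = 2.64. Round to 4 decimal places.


mu = 0.6747, t = 2.64
mu * t = 0.6747 * 2.64 = 1.7812
exp(-1.7812) = 0.1684
M(t) = 1 - 0.1684
M(t) = 0.8316

0.8316


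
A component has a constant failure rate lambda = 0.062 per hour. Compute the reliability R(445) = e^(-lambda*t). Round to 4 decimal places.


lambda = 0.062
t = 445
lambda * t = 27.59
R(t) = e^(-27.59)
R(t) = 0.0

0.0


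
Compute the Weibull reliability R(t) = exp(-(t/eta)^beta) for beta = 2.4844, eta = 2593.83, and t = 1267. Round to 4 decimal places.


beta = 2.4844, eta = 2593.83, t = 1267
t/eta = 1267 / 2593.83 = 0.4885
(t/eta)^beta = 0.4885^2.4844 = 0.1686
R(t) = exp(-0.1686)
R(t) = 0.8448

0.8448


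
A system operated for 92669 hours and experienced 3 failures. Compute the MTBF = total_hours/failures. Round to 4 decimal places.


total_hours = 92669
failures = 3
MTBF = 92669 / 3
MTBF = 30889.6667

30889.6667


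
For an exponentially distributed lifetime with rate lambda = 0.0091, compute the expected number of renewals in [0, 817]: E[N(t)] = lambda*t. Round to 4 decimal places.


lambda = 0.0091
t = 817
E[N(t)] = lambda * t
E[N(t)] = 0.0091 * 817
E[N(t)] = 7.4347

7.4347


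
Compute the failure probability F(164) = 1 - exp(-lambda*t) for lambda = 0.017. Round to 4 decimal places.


lambda = 0.017, t = 164
lambda * t = 2.788
exp(-2.788) = 0.0615
F(t) = 1 - 0.0615
F(t) = 0.9385

0.9385


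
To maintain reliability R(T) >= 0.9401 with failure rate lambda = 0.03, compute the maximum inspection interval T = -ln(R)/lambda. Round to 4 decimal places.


R_target = 0.9401
lambda = 0.03
-ln(0.9401) = 0.0618
T = 0.0618 / 0.03
T = 2.059

2.059


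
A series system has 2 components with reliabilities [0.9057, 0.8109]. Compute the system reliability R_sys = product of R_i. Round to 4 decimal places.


Components: [0.9057, 0.8109]
After component 1 (R=0.9057): product = 0.9057
After component 2 (R=0.8109): product = 0.7344
R_sys = 0.7344

0.7344


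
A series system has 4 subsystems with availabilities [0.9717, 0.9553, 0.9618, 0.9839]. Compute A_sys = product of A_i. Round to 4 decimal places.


Subsystems: [0.9717, 0.9553, 0.9618, 0.9839]
After subsystem 1 (A=0.9717): product = 0.9717
After subsystem 2 (A=0.9553): product = 0.9283
After subsystem 3 (A=0.9618): product = 0.8928
After subsystem 4 (A=0.9839): product = 0.8784
A_sys = 0.8784

0.8784


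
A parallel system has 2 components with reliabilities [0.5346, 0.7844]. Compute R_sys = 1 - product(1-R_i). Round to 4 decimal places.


Components: [0.5346, 0.7844]
(1 - 0.5346) = 0.4654, running product = 0.4654
(1 - 0.7844) = 0.2156, running product = 0.1003
Product of (1-R_i) = 0.1003
R_sys = 1 - 0.1003 = 0.8997

0.8997


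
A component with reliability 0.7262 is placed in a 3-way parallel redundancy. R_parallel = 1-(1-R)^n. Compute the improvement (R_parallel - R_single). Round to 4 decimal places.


R_single = 0.7262, n = 3
1 - R_single = 0.2738
(1 - R_single)^n = 0.2738^3 = 0.0205
R_parallel = 1 - 0.0205 = 0.9795
Improvement = 0.9795 - 0.7262
Improvement = 0.2533

0.2533


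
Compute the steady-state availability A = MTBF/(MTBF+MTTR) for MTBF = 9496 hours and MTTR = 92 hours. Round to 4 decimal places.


MTBF = 9496
MTTR = 92
MTBF + MTTR = 9588
A = 9496 / 9588
A = 0.9904

0.9904


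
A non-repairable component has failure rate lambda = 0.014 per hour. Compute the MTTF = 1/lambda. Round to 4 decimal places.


lambda = 0.014
MTTF = 1 / 0.014
MTTF = 71.4286

71.4286


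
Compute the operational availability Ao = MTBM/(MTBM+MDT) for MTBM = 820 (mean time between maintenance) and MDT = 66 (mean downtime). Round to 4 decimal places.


MTBM = 820
MDT = 66
MTBM + MDT = 886
Ao = 820 / 886
Ao = 0.9255

0.9255


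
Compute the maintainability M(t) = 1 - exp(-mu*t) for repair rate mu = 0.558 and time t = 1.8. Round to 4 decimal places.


mu = 0.558, t = 1.8
mu * t = 0.558 * 1.8 = 1.0044
exp(-1.0044) = 0.3663
M(t) = 1 - 0.3663
M(t) = 0.6337

0.6337


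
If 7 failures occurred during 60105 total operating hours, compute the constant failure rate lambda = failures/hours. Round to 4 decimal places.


failures = 7
total_hours = 60105
lambda = 7 / 60105
lambda = 0.0001

0.0001


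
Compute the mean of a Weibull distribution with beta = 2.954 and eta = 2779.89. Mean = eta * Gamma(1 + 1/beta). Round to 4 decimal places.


beta = 2.954, eta = 2779.89
1/beta = 0.3385
1 + 1/beta = 1.3385
Gamma(1.3385) = 0.8924
Mean = 2779.89 * 0.8924
Mean = 2480.7206

2480.7206


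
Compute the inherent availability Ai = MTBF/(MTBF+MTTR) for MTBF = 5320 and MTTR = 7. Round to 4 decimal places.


MTBF = 5320
MTTR = 7
MTBF + MTTR = 5327
Ai = 5320 / 5327
Ai = 0.9987

0.9987


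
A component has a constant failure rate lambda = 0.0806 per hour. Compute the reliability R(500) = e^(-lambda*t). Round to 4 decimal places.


lambda = 0.0806
t = 500
lambda * t = 40.3
R(t) = e^(-40.3)
R(t) = 0.0

0.0


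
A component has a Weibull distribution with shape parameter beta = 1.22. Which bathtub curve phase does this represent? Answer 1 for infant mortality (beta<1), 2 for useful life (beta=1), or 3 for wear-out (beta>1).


beta = 1.22
Compare beta to 1:
beta < 1 => infant mortality (phase 1)
beta = 1 => useful life (phase 2)
beta > 1 => wear-out (phase 3)
Since beta = 1.22, this is wear-out (increasing failure rate)
Phase = 3

3


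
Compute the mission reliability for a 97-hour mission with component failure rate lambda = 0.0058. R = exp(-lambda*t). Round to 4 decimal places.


lambda = 0.0058
mission_time = 97
lambda * t = 0.0058 * 97 = 0.5626
R = exp(-0.5626)
R = 0.5697

0.5697


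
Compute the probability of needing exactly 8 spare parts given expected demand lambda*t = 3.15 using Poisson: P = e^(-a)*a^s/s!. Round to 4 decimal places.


a = 3.15, s = 8
e^(-a) = e^(-3.15) = 0.0429
a^s = 3.15^8 = 9693.5852
s! = 40320
P = 0.0429 * 9693.5852 / 40320
P = 0.0103

0.0103


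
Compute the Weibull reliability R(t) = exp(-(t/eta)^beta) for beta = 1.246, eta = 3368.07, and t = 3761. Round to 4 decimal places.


beta = 1.246, eta = 3368.07, t = 3761
t/eta = 3761 / 3368.07 = 1.1167
(t/eta)^beta = 1.1167^1.246 = 1.1474
R(t) = exp(-1.1474)
R(t) = 0.3175

0.3175


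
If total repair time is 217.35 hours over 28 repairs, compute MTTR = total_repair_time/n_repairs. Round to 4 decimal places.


total_repair_time = 217.35
n_repairs = 28
MTTR = 217.35 / 28
MTTR = 7.7625

7.7625


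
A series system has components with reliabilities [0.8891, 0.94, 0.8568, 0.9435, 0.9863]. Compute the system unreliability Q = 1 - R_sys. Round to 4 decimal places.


Components: [0.8891, 0.94, 0.8568, 0.9435, 0.9863]
After component 1: product = 0.8891
After component 2: product = 0.8358
After component 3: product = 0.7161
After component 4: product = 0.6756
After component 5: product = 0.6664
R_sys = 0.6664
Q = 1 - 0.6664 = 0.3336

0.3336


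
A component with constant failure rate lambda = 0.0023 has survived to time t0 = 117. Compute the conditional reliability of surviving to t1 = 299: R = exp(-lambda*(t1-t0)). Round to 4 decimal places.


lambda = 0.0023
t0 = 117, t1 = 299
t1 - t0 = 182
lambda * (t1-t0) = 0.0023 * 182 = 0.4186
R = exp(-0.4186)
R = 0.658

0.658


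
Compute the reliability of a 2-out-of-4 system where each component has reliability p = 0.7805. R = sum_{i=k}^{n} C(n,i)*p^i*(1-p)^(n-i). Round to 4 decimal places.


k = 2, n = 4, p = 0.7805
i=2: C(4,2)=6 * 0.7805^2 * 0.2195^2 = 0.1761
i=3: C(4,3)=4 * 0.7805^3 * 0.2195^1 = 0.4175
i=4: C(4,4)=1 * 0.7805^4 * 0.2195^0 = 0.3711
R = sum of terms = 0.9647

0.9647


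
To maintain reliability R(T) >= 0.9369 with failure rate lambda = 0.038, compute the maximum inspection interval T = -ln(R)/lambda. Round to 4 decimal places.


R_target = 0.9369
lambda = 0.038
-ln(0.9369) = 0.0652
T = 0.0652 / 0.038
T = 1.7152

1.7152


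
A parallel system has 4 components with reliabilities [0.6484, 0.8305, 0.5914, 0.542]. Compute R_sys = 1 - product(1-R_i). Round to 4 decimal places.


Components: [0.6484, 0.8305, 0.5914, 0.542]
(1 - 0.6484) = 0.3516, running product = 0.3516
(1 - 0.8305) = 0.1695, running product = 0.0596
(1 - 0.5914) = 0.4086, running product = 0.0244
(1 - 0.542) = 0.458, running product = 0.0112
Product of (1-R_i) = 0.0112
R_sys = 1 - 0.0112 = 0.9888

0.9888


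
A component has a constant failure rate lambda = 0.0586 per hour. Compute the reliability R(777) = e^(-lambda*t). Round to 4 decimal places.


lambda = 0.0586
t = 777
lambda * t = 45.5322
R(t) = e^(-45.5322)
R(t) = 0.0

0.0


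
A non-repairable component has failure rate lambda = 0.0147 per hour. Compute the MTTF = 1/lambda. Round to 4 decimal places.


lambda = 0.0147
MTTF = 1 / 0.0147
MTTF = 68.0272

68.0272


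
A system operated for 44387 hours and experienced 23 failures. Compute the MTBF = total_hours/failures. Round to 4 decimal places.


total_hours = 44387
failures = 23
MTBF = 44387 / 23
MTBF = 1929.8696

1929.8696


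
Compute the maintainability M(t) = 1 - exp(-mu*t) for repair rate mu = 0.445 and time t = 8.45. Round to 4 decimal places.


mu = 0.445, t = 8.45
mu * t = 0.445 * 8.45 = 3.7602
exp(-3.7602) = 0.0233
M(t) = 1 - 0.0233
M(t) = 0.9767

0.9767


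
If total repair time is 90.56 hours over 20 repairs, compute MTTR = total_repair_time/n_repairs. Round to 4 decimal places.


total_repair_time = 90.56
n_repairs = 20
MTTR = 90.56 / 20
MTTR = 4.528

4.528


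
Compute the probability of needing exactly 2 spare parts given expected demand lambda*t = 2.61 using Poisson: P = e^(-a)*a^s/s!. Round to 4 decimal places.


a = 2.61, s = 2
e^(-a) = e^(-2.61) = 0.0735
a^s = 2.61^2 = 6.8121
s! = 2
P = 0.0735 * 6.8121 / 2
P = 0.2505

0.2505


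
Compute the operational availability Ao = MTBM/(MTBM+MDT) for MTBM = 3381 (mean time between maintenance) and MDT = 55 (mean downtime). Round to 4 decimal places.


MTBM = 3381
MDT = 55
MTBM + MDT = 3436
Ao = 3381 / 3436
Ao = 0.984

0.984


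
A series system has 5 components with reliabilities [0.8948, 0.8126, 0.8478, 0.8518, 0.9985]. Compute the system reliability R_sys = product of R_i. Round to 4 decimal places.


Components: [0.8948, 0.8126, 0.8478, 0.8518, 0.9985]
After component 1 (R=0.8948): product = 0.8948
After component 2 (R=0.8126): product = 0.7271
After component 3 (R=0.8478): product = 0.6164
After component 4 (R=0.8518): product = 0.5251
After component 5 (R=0.9985): product = 0.5243
R_sys = 0.5243

0.5243


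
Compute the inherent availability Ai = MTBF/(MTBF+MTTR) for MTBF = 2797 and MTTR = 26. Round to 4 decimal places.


MTBF = 2797
MTTR = 26
MTBF + MTTR = 2823
Ai = 2797 / 2823
Ai = 0.9908

0.9908


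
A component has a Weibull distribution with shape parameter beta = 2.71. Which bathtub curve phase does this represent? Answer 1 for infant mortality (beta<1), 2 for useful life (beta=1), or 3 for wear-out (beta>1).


beta = 2.71
Compare beta to 1:
beta < 1 => infant mortality (phase 1)
beta = 1 => useful life (phase 2)
beta > 1 => wear-out (phase 3)
Since beta = 2.71, this is wear-out (increasing failure rate)
Phase = 3

3


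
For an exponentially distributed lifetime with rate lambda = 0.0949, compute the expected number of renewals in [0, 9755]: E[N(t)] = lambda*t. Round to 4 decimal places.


lambda = 0.0949
t = 9755
E[N(t)] = lambda * t
E[N(t)] = 0.0949 * 9755
E[N(t)] = 925.7495

925.7495


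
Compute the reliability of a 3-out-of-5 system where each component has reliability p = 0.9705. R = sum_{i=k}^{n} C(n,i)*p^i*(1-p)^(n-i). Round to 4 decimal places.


k = 3, n = 5, p = 0.9705
i=3: C(5,3)=10 * 0.9705^3 * 0.0295^2 = 0.008
i=4: C(5,4)=5 * 0.9705^4 * 0.0295^1 = 0.1309
i=5: C(5,5)=1 * 0.9705^5 * 0.0295^0 = 0.8609
R = sum of terms = 0.9998

0.9998


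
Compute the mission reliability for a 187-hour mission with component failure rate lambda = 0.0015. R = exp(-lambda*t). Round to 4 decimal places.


lambda = 0.0015
mission_time = 187
lambda * t = 0.0015 * 187 = 0.2805
R = exp(-0.2805)
R = 0.7554

0.7554


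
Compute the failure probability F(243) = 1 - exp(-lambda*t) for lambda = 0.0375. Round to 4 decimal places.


lambda = 0.0375, t = 243
lambda * t = 9.1125
exp(-9.1125) = 0.0001
F(t) = 1 - 0.0001
F(t) = 0.9999

0.9999


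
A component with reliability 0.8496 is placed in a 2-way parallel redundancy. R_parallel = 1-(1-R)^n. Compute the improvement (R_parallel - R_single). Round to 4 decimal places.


R_single = 0.8496, n = 2
1 - R_single = 0.1504
(1 - R_single)^n = 0.1504^2 = 0.0226
R_parallel = 1 - 0.0226 = 0.9774
Improvement = 0.9774 - 0.8496
Improvement = 0.1278

0.1278


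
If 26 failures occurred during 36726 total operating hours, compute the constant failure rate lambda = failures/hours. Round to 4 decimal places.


failures = 26
total_hours = 36726
lambda = 26 / 36726
lambda = 0.0007

0.0007


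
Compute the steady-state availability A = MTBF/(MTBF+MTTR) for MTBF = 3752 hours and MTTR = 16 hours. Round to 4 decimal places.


MTBF = 3752
MTTR = 16
MTBF + MTTR = 3768
A = 3752 / 3768
A = 0.9958

0.9958


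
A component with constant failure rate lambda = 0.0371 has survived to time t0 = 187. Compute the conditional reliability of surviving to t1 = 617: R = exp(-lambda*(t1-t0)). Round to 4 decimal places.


lambda = 0.0371
t0 = 187, t1 = 617
t1 - t0 = 430
lambda * (t1-t0) = 0.0371 * 430 = 15.953
R = exp(-15.953)
R = 0.0

0.0


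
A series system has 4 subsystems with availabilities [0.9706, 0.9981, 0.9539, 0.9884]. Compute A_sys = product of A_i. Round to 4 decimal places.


Subsystems: [0.9706, 0.9981, 0.9539, 0.9884]
After subsystem 1 (A=0.9706): product = 0.9706
After subsystem 2 (A=0.9981): product = 0.9688
After subsystem 3 (A=0.9539): product = 0.9241
After subsystem 4 (A=0.9884): product = 0.9134
A_sys = 0.9134

0.9134


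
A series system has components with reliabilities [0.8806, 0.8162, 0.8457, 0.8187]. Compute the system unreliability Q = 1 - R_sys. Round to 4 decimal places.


Components: [0.8806, 0.8162, 0.8457, 0.8187]
After component 1: product = 0.8806
After component 2: product = 0.7187
After component 3: product = 0.6078
After component 4: product = 0.4976
R_sys = 0.4976
Q = 1 - 0.4976 = 0.5024

0.5024


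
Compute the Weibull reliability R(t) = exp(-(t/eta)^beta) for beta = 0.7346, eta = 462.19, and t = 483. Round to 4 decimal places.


beta = 0.7346, eta = 462.19, t = 483
t/eta = 483 / 462.19 = 1.045
(t/eta)^beta = 1.045^0.7346 = 1.0329
R(t) = exp(-1.0329)
R(t) = 0.356

0.356


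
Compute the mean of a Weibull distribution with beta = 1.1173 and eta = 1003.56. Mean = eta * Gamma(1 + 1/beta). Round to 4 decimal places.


beta = 1.1173, eta = 1003.56
1/beta = 0.895
1 + 1/beta = 1.895
Gamma(1.895) = 0.9601
Mean = 1003.56 * 0.9601
Mean = 963.4856

963.4856


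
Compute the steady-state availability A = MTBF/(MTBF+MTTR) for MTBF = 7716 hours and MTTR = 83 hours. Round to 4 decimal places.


MTBF = 7716
MTTR = 83
MTBF + MTTR = 7799
A = 7716 / 7799
A = 0.9894

0.9894


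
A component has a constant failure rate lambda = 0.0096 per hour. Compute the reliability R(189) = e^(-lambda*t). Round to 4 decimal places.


lambda = 0.0096
t = 189
lambda * t = 1.8144
R(t) = e^(-1.8144)
R(t) = 0.1629

0.1629


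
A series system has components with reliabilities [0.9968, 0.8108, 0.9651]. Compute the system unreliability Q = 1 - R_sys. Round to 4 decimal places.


Components: [0.9968, 0.8108, 0.9651]
After component 1: product = 0.9968
After component 2: product = 0.8082
After component 3: product = 0.78
R_sys = 0.78
Q = 1 - 0.78 = 0.22

0.22


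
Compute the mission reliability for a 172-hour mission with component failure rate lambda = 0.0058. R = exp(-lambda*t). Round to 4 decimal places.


lambda = 0.0058
mission_time = 172
lambda * t = 0.0058 * 172 = 0.9976
R = exp(-0.9976)
R = 0.3688

0.3688


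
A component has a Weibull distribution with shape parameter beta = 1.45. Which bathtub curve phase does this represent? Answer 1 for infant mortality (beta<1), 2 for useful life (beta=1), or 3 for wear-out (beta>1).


beta = 1.45
Compare beta to 1:
beta < 1 => infant mortality (phase 1)
beta = 1 => useful life (phase 2)
beta > 1 => wear-out (phase 3)
Since beta = 1.45, this is wear-out (increasing failure rate)
Phase = 3

3


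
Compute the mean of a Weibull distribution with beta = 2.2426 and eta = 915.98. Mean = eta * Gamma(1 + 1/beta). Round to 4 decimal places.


beta = 2.2426, eta = 915.98
1/beta = 0.4459
1 + 1/beta = 1.4459
Gamma(1.4459) = 0.8857
Mean = 915.98 * 0.8857
Mean = 811.2923

811.2923


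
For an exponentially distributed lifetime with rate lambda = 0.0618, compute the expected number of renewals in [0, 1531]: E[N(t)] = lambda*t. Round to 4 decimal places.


lambda = 0.0618
t = 1531
E[N(t)] = lambda * t
E[N(t)] = 0.0618 * 1531
E[N(t)] = 94.6158

94.6158


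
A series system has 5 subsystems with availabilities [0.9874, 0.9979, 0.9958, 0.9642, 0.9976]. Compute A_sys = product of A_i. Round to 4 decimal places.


Subsystems: [0.9874, 0.9979, 0.9958, 0.9642, 0.9976]
After subsystem 1 (A=0.9874): product = 0.9874
After subsystem 2 (A=0.9979): product = 0.9853
After subsystem 3 (A=0.9958): product = 0.9812
After subsystem 4 (A=0.9642): product = 0.9461
After subsystem 5 (A=0.9976): product = 0.9438
A_sys = 0.9438

0.9438


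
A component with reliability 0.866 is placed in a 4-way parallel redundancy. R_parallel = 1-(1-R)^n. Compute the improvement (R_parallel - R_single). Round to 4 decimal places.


R_single = 0.866, n = 4
1 - R_single = 0.134
(1 - R_single)^n = 0.134^4 = 0.0003
R_parallel = 1 - 0.0003 = 0.9997
Improvement = 0.9997 - 0.866
Improvement = 0.1337

0.1337


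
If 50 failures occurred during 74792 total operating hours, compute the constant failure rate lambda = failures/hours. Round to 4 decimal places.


failures = 50
total_hours = 74792
lambda = 50 / 74792
lambda = 0.0007

0.0007


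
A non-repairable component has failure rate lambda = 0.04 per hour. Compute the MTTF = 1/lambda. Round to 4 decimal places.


lambda = 0.04
MTTF = 1 / 0.04
MTTF = 25.0

25.0


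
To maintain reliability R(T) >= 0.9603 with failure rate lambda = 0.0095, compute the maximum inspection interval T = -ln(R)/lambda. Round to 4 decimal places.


R_target = 0.9603
lambda = 0.0095
-ln(0.9603) = 0.0405
T = 0.0405 / 0.0095
T = 4.2642

4.2642


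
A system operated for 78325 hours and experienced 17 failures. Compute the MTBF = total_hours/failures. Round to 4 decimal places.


total_hours = 78325
failures = 17
MTBF = 78325 / 17
MTBF = 4607.3529

4607.3529


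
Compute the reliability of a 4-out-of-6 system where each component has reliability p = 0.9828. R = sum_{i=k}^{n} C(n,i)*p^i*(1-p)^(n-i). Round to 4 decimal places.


k = 4, n = 6, p = 0.9828
i=4: C(6,4)=15 * 0.9828^4 * 0.0172^2 = 0.0041
i=5: C(6,5)=6 * 0.9828^5 * 0.0172^1 = 0.0946
i=6: C(6,6)=1 * 0.9828^6 * 0.0172^0 = 0.9011
R = sum of terms = 0.9999

0.9999


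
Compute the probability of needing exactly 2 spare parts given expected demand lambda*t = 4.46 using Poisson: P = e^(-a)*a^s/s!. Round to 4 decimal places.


a = 4.46, s = 2
e^(-a) = e^(-4.46) = 0.0116
a^s = 4.46^2 = 19.8916
s! = 2
P = 0.0116 * 19.8916 / 2
P = 0.115

0.115


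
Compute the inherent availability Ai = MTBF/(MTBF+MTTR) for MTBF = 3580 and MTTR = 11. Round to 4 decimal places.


MTBF = 3580
MTTR = 11
MTBF + MTTR = 3591
Ai = 3580 / 3591
Ai = 0.9969

0.9969


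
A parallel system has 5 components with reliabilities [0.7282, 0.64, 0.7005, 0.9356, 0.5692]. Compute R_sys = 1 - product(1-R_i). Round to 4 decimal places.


Components: [0.7282, 0.64, 0.7005, 0.9356, 0.5692]
(1 - 0.7282) = 0.2718, running product = 0.2718
(1 - 0.64) = 0.36, running product = 0.0978
(1 - 0.7005) = 0.2995, running product = 0.0293
(1 - 0.9356) = 0.0644, running product = 0.0019
(1 - 0.5692) = 0.4308, running product = 0.0008
Product of (1-R_i) = 0.0008
R_sys = 1 - 0.0008 = 0.9992

0.9992


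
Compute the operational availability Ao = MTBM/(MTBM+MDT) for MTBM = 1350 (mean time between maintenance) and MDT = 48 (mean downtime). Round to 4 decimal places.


MTBM = 1350
MDT = 48
MTBM + MDT = 1398
Ao = 1350 / 1398
Ao = 0.9657

0.9657


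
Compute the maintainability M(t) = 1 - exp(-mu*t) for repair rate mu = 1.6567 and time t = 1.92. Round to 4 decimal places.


mu = 1.6567, t = 1.92
mu * t = 1.6567 * 1.92 = 3.1809
exp(-3.1809) = 0.0415
M(t) = 1 - 0.0415
M(t) = 0.9585

0.9585


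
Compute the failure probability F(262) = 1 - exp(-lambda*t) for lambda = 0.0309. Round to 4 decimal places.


lambda = 0.0309, t = 262
lambda * t = 8.0958
exp(-8.0958) = 0.0003
F(t) = 1 - 0.0003
F(t) = 0.9997

0.9997


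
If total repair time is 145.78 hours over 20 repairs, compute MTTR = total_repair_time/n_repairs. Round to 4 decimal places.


total_repair_time = 145.78
n_repairs = 20
MTTR = 145.78 / 20
MTTR = 7.289

7.289


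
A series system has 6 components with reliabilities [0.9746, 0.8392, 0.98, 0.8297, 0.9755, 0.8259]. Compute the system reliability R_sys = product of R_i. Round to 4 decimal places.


Components: [0.9746, 0.8392, 0.98, 0.8297, 0.9755, 0.8259]
After component 1 (R=0.9746): product = 0.9746
After component 2 (R=0.8392): product = 0.8179
After component 3 (R=0.98): product = 0.8015
After component 4 (R=0.8297): product = 0.665
After component 5 (R=0.9755): product = 0.6487
After component 6 (R=0.8259): product = 0.5358
R_sys = 0.5358

0.5358


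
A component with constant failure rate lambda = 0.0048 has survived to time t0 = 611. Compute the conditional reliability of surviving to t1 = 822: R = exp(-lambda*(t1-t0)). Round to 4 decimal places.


lambda = 0.0048
t0 = 611, t1 = 822
t1 - t0 = 211
lambda * (t1-t0) = 0.0048 * 211 = 1.0128
R = exp(-1.0128)
R = 0.3632

0.3632


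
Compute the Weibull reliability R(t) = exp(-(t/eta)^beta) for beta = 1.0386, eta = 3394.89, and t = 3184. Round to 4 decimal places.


beta = 1.0386, eta = 3394.89, t = 3184
t/eta = 3184 / 3394.89 = 0.9379
(t/eta)^beta = 0.9379^1.0386 = 0.9356
R(t) = exp(-0.9356)
R(t) = 0.3924

0.3924


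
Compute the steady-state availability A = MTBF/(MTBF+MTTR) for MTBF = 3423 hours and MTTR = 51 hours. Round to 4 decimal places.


MTBF = 3423
MTTR = 51
MTBF + MTTR = 3474
A = 3423 / 3474
A = 0.9853

0.9853


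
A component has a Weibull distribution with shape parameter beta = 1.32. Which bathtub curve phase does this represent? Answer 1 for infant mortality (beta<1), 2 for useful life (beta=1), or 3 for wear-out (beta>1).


beta = 1.32
Compare beta to 1:
beta < 1 => infant mortality (phase 1)
beta = 1 => useful life (phase 2)
beta > 1 => wear-out (phase 3)
Since beta = 1.32, this is wear-out (increasing failure rate)
Phase = 3

3


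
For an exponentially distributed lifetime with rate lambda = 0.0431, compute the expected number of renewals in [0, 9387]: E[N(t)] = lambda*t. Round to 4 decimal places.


lambda = 0.0431
t = 9387
E[N(t)] = lambda * t
E[N(t)] = 0.0431 * 9387
E[N(t)] = 404.5797

404.5797


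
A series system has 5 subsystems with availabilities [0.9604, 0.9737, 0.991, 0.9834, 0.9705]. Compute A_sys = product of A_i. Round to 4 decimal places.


Subsystems: [0.9604, 0.9737, 0.991, 0.9834, 0.9705]
After subsystem 1 (A=0.9604): product = 0.9604
After subsystem 2 (A=0.9737): product = 0.9351
After subsystem 3 (A=0.991): product = 0.9267
After subsystem 4 (A=0.9834): product = 0.9113
After subsystem 5 (A=0.9705): product = 0.8845
A_sys = 0.8845

0.8845


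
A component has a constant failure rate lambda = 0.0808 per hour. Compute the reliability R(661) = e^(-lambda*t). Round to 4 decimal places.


lambda = 0.0808
t = 661
lambda * t = 53.4088
R(t) = e^(-53.4088)
R(t) = 0.0

0.0


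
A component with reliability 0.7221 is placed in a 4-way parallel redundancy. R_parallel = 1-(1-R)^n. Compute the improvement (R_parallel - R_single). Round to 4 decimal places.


R_single = 0.7221, n = 4
1 - R_single = 0.2779
(1 - R_single)^n = 0.2779^4 = 0.006
R_parallel = 1 - 0.006 = 0.994
Improvement = 0.994 - 0.7221
Improvement = 0.2719

0.2719


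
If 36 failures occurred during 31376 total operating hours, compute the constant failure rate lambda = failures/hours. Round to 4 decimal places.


failures = 36
total_hours = 31376
lambda = 36 / 31376
lambda = 0.0011

0.0011


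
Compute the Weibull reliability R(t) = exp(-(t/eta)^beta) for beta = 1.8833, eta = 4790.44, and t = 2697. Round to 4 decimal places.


beta = 1.8833, eta = 4790.44, t = 2697
t/eta = 2697 / 4790.44 = 0.563
(t/eta)^beta = 0.563^1.8833 = 0.3389
R(t) = exp(-0.3389)
R(t) = 0.7125

0.7125


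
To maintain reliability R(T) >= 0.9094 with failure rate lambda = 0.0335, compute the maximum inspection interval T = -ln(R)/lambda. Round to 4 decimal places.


R_target = 0.9094
lambda = 0.0335
-ln(0.9094) = 0.095
T = 0.095 / 0.0335
T = 2.8349

2.8349


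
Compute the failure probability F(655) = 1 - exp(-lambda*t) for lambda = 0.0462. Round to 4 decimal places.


lambda = 0.0462, t = 655
lambda * t = 30.261
exp(-30.261) = 0.0
F(t) = 1 - 0.0
F(t) = 1.0

1.0


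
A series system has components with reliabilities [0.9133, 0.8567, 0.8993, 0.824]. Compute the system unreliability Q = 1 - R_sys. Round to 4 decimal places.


Components: [0.9133, 0.8567, 0.8993, 0.824]
After component 1: product = 0.9133
After component 2: product = 0.7824
After component 3: product = 0.7036
After component 4: product = 0.5798
R_sys = 0.5798
Q = 1 - 0.5798 = 0.4202

0.4202


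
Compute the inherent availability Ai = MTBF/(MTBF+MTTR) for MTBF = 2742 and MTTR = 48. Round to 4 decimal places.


MTBF = 2742
MTTR = 48
MTBF + MTTR = 2790
Ai = 2742 / 2790
Ai = 0.9828

0.9828


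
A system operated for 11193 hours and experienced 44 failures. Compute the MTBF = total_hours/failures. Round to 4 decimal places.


total_hours = 11193
failures = 44
MTBF = 11193 / 44
MTBF = 254.3864

254.3864


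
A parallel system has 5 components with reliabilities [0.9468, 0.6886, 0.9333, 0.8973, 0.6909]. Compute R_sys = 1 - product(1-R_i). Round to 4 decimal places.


Components: [0.9468, 0.6886, 0.9333, 0.8973, 0.6909]
(1 - 0.9468) = 0.0532, running product = 0.0532
(1 - 0.6886) = 0.3114, running product = 0.0166
(1 - 0.9333) = 0.0667, running product = 0.0011
(1 - 0.8973) = 0.1027, running product = 0.0001
(1 - 0.6909) = 0.3091, running product = 0.0
Product of (1-R_i) = 0.0
R_sys = 1 - 0.0 = 1.0

1.0


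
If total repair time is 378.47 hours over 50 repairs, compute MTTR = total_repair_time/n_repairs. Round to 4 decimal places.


total_repair_time = 378.47
n_repairs = 50
MTTR = 378.47 / 50
MTTR = 7.5694

7.5694
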